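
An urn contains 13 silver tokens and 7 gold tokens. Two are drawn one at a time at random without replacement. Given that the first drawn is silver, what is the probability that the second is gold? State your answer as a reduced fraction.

7/19

After removing one silver, 19 remain: 12 silver and 7 gold.
So the probability the next is gold is 7/19.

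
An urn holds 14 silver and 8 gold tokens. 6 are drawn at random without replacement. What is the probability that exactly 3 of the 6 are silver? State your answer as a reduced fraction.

There are C(22,6) = 74613 ways to choose 6 from 22.
Selections with exactly 3 silver: choose 3 of the 14 silver and 3 of the 8 gold, C(14,3)·C(8,3) = 364·56 = 20384.
Probability = 20384/74613 = 2912/10659.

2912/10659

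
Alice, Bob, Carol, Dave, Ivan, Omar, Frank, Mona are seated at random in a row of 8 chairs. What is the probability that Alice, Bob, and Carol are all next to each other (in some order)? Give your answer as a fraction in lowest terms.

There are 8! = 40320 arrangements.
Treat the three as one block: 6! placements × 3! orders within the block = 720·6 = 4320.
Probability = 4320/40320 = 3/28.

3/28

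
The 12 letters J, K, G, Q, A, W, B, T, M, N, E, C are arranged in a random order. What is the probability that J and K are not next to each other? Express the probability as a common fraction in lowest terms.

5/6

There are 12! = 479001600 arrangements.
Arrangements with J and K adjacent: 2·11! = 79833600.
So not adjacent: 479001600 − 79833600 = 399168000, probability 399168000/479001600 = 5/6.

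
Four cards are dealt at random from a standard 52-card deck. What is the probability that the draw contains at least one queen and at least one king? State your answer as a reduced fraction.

1332/20825

There are C(52,4) = 270725 possible draws.
By inclusion-exclusion on the complements, draws missing all queens or all kings: C(48,4) + C(48,4) − C(44,4) = 194580 + 194580 − 135751 = 253409.
So draws with at least one of each: 270725 − 253409 = 17316, probability 17316/270725 = 1332/20825.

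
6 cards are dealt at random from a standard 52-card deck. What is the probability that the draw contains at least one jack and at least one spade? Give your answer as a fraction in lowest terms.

There are C(52,6) = 20358520 possible draws.
By inclusion-exclusion on the complements, draws missing all jacks or all spades: C(48,6) + C(39,6) − C(36,6) = 12271512 + 3262623 − 1947792 = 13586343.
So draws with at least one of each: 20358520 − 13586343 = 6772177, probability 6772177/20358520.

6772177/20358520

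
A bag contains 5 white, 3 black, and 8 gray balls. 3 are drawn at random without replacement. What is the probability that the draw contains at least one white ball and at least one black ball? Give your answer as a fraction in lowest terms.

There are C(16,3) = 560 possible draws.
By inclusion-exclusion on the complements, draws missing all white or all black: C(11,3) + C(13,3) − C(8,3) = 165 + 286 − 56 = 395.
So draws with at least one of each: 560 − 395 = 165, probability 165/560 = 33/112.

33/112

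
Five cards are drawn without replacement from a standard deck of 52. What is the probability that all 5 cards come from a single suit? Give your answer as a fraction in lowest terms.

33/16660

There are C(52,5) = 2598960 possible 5-card hands.
Hands of one suit: 4 suits × C(13,5) = 4·1287 = 5148.
Probability = 5148/2598960 = 33/16660.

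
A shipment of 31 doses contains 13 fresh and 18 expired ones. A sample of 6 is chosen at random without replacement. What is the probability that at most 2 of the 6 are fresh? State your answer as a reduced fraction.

9452/18879

There are C(31,6) = 736281 ways to choose the 6.
Favorable selections (at most 2 fresh): C(13,0)·C(18,6) + C(13,1)·C(18,5) + C(13,2)·C(18,4) = 18564 + 111384 + 238680 = 368628.
Probability = 368628/736281 = 9452/18879.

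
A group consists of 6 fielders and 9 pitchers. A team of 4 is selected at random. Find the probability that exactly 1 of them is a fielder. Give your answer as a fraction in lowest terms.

24/65

The sample space is all 4-subsets of the 15: C(15,4) = 1365.
Selections with exactly 1 fielder: choose 1 of the 6 fielders and 3 of the 9 pitchers, C(6,1)·C(9,3) = 6·84 = 504.
Probability = 504/1365 = 24/65.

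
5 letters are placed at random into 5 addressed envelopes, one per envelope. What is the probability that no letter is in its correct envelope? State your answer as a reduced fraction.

There are 5! = 120 assignments.
By inclusion-exclusion, assignments with no fixed points: C(5,0)·5! − C(5,1)·4! + C(5,2)·3! − C(5,3)·2! + C(5,4)·1! − C(5,5)·0! = 44.
Probability = 44/120 = 11/30.

11/30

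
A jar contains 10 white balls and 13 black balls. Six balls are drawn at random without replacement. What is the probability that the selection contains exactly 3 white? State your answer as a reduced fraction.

1040/3059

There are C(23,6) = 100947 ways to choose 6 from 23.
Selections with exactly 3 white: choose 3 of the 10 white and 3 of the 13 black, C(10,3)·C(13,3) = 120·286 = 34320.
Probability = 34320/100947 = 1040/3059.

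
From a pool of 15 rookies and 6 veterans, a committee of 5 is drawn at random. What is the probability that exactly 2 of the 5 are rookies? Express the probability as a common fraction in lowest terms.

100/969

Total number of selections: C(21,5) = 20349.
Selections with exactly 2 rookies: choose 2 of the 15 rookies and 3 of the 6 veterans, C(15,2)·C(6,3) = 105·20 = 2100.
Probability = 2100/20349 = 100/969.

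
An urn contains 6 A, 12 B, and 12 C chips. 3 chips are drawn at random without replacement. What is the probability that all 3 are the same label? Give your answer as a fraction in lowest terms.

There are C(30,3) = 4060 ways to draw 3 chips.
All same label: C(6,3) + C(12,3) + C(12,3) = 20 + 220 + 220 = 460.
Probability = 460/4060 = 23/203.

23/203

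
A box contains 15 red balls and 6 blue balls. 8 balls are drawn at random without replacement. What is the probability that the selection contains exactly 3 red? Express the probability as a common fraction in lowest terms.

Total number of selections: C(21,8) = 203490.
Selections with exactly 3 red: choose 3 of the 15 red and 5 of the 6 blue, C(15,3)·C(6,5) = 455·6 = 2730.
Probability = 2730/203490 = 13/969.

13/969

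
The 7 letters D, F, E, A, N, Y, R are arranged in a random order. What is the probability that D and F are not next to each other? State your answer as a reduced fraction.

There are 7! = 5040 arrangements.
Arrangements with D and F adjacent: 2·6! = 1440.
So not adjacent: 5040 − 1440 = 3600, probability 3600/5040 = 5/7.

5/7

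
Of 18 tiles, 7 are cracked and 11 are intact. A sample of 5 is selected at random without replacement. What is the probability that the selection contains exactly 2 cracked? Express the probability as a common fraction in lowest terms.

55/136

There are C(18,5) = 8568 ways to choose 5 from 18.
Selections with exactly 2 cracked: choose 2 of the 7 cracked and 3 of the 11 intact, C(7,2)·C(11,3) = 21·165 = 3465.
Probability = 3465/8568 = 55/136.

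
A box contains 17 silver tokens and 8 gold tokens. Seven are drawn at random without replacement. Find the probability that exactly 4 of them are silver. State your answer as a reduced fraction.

There are C(25,7) = 480700 ways to choose 7 from 25.
Selections with exactly 4 silver: choose 4 of the 17 silver and 3 of the 8 gold, C(17,4)·C(8,3) = 2380·56 = 133280.
Probability = 133280/480700 = 6664/24035.

6664/24035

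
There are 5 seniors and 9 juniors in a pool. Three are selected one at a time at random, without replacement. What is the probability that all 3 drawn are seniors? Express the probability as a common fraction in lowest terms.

5/182

Multiply the conditional probabilities at each draw: 5/14 · 4/13 · 3/12 = 60/2184 = 5/182.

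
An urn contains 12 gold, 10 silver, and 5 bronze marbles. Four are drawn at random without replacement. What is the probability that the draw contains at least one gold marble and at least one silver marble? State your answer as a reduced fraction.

There are C(27,4) = 17550 possible draws.
By inclusion-exclusion on the complements, draws missing all gold or all silver: C(15,4) + C(17,4) − C(5,4) = 1365 + 2380 − 5 = 3740.
So draws with at least one of each: 17550 − 3740 = 13810, probability 13810/17550 = 1381/1755.

1381/1755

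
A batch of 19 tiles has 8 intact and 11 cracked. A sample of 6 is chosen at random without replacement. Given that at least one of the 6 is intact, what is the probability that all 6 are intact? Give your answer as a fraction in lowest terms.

Work in counts. Selections with at least one intact: C(19,6) − C(11,6) = 27132 − 462 = 26670.
Of those, selections where all 6 are intact: C(8,6) = 28.
Conditional probability = 28/26670 = 2/1905.

2/1905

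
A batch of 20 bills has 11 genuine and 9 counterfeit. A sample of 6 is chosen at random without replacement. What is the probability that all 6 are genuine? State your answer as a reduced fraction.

77/6460

There are C(20,6) = 38760 possible selections.
Selections with all genuine: C(11,6) = 462.
Probability = 462/38760 = 77/6460.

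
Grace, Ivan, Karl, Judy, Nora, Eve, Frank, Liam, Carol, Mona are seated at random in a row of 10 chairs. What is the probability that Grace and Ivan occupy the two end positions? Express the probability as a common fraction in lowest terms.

There are 10! = 3628800 arrangements.
Place Grace and Ivan at the ends in 2 ways, arrange the remaining 8 in 8! = 40320 ways: 2·40320 = 80640.
Probability = 80640/3628800 = 1/45.

1/45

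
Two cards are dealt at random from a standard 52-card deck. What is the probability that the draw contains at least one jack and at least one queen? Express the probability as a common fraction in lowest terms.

8/663

There are C(52,2) = 1326 possible draws.
By inclusion-exclusion on the complements, draws missing all jacks or all queens: C(48,2) + C(48,2) − C(44,2) = 1128 + 1128 − 946 = 1310.
So draws with at least one of each: 1326 − 1310 = 16, probability 16/1326 = 8/663.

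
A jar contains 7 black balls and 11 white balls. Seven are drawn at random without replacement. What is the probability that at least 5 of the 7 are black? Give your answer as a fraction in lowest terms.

137/3536

There are C(18,7) = 31824 ways to choose the 7.
Favorable selections (at least 5 black): C(7,5)·C(11,2) + C(7,6)·C(11,1) + C(7,7)·C(11,0) = 1155 + 77 + 1 = 1233.
Probability = 1233/31824 = 137/3536.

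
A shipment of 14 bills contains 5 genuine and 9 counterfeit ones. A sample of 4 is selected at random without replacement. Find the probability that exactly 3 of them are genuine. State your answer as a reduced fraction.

90/1001

Total number of selections: C(14,4) = 1001.
Selections with exactly 3 genuine: choose 3 of the 5 genuine and 1 of the 9 counterfeit, C(5,3)·C(9,1) = 10·9 = 90.
Probability = 90/1001.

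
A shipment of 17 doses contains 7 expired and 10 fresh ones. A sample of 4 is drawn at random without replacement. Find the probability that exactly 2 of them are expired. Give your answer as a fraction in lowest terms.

The sample space is all 4-subsets of the 17: C(17,4) = 2380.
Selections with exactly 2 expired: choose 2 of the 7 expired and 2 of the 10 fresh, C(7,2)·C(10,2) = 21·45 = 945.
Probability = 945/2380 = 27/68.

27/68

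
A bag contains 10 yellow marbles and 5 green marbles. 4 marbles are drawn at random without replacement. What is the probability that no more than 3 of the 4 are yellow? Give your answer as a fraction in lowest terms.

Total selections: C(15,4) = 1365.
The complement is exactly 4 yellow: C(10,4)·C(5,0) = 210.
Probability = 1 − 210/1365 = 1155/1365 = 11/13.

11/13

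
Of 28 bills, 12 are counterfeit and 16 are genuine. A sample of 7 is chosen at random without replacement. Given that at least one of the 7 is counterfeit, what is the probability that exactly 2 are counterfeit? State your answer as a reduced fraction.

252/1025

Work in counts. Selections with at least one counterfeit: C(28,7) − C(16,7) = 1184040 − 11440 = 1172600.
Of those, selections where exactly 2 are counterfeit: C(12,2)·C(16,5) = 66·4368 = 288288.
Conditional probability = 288288/1172600 = 252/1025.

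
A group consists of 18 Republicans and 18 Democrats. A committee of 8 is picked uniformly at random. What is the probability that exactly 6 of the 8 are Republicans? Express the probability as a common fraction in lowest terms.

4641/49445

There are C(36,8) = 30260340 ways to choose 8 from 36.
Selections with exactly 6 Republicans: choose 6 of the 18 Republicans and 2 of the 18 Democrats, C(18,6)·C(18,2) = 18564·153 = 2840292.
Probability = 2840292/30260340 = 4641/49445.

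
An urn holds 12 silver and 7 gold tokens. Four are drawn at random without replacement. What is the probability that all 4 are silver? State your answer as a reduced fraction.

There are C(19,4) = 3876 possible selections.
Selections with all silver: C(12,4) = 495.
Probability = 495/3876 = 165/1292.

165/1292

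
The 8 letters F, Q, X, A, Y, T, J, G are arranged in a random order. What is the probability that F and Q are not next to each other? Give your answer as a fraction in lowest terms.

There are 8! = 40320 arrangements.
Arrangements with F and Q adjacent: 2·7! = 10080.
So not adjacent: 40320 − 10080 = 30240, probability 30240/40320 = 3/4.

3/4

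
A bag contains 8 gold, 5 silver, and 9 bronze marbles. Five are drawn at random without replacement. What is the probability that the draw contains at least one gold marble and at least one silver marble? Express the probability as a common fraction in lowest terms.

There are C(22,5) = 26334 possible draws.
By inclusion-exclusion on the complements, draws missing all gold or all silver: C(14,5) + C(17,5) − C(9,5) = 2002 + 6188 − 126 = 8064.
So draws with at least one of each: 26334 − 8064 = 18270, probability 18270/26334 = 145/209.

145/209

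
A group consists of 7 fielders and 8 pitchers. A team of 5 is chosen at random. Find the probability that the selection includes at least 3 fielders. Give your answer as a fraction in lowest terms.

There are C(15,5) = 3003 ways to choose the 5.
Favorable selections (at least 3 fielders): C(7,3)·C(8,2) + C(7,4)·C(8,1) + C(7,5)·C(8,0) = 980 + 280 + 21 = 1281.
Probability = 1281/3003 = 61/143.

61/143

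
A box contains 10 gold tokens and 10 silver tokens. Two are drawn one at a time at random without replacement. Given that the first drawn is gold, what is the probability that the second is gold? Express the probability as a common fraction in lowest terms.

9/19

After removing one gold, 19 remain: 9 gold and 10 silver.
So the probability the next is gold is 9/19.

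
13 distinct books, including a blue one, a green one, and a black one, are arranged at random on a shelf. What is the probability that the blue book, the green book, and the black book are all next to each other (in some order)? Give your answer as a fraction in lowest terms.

1/26

There are 13! = 6227020800 arrangements.
Treat the three as one block: 11! placements × 3! orders within the block = 39916800·6 = 239500800.
Probability = 239500800/6227020800 = 1/26.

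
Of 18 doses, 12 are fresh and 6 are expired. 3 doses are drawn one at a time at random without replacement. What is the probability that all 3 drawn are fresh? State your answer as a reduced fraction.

55/204

Multiply the conditional probabilities at each draw: 12/18 · 11/17 · 10/16 = 1320/4896 = 55/204.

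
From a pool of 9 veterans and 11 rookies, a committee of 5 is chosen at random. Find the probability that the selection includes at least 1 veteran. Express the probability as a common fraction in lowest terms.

Total selections: C(20,5) = 15504.
The complement is all 5 are rookies: C(11,5) = 462.
Probability = 1 − 462/15504 = 15042/15504 = 2507/2584.

2507/2584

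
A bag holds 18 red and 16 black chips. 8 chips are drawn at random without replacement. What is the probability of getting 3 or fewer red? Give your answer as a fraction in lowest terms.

Total selections: C(34,8) = 18156204.
Favorable selections (3 or fewer red): C(18,0)·C(16,8) + C(18,1)·C(16,7) + C(18,2)·C(16,6) + C(18,3)·C(16,5) = 12870 + 205920 + 1225224 + 3564288 = 5008302.
Probability = 5008302/18156204 = 16367/59334.

16367/59334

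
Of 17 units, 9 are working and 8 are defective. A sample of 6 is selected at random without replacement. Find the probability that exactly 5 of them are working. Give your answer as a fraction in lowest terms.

18/221

The sample space is all 6-subsets of the 17: C(17,6) = 12376.
Selections with exactly 5 working: choose 5 of the 9 working and 1 of the 8 defective, C(9,5)·C(8,1) = 126·8 = 1008.
Probability = 1008/12376 = 18/221.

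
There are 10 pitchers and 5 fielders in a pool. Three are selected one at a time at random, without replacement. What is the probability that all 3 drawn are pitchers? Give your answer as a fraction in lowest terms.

24/91

Multiply the conditional probabilities at each draw: 10/15 · 9/14 · 8/13 = 720/2730 = 24/91.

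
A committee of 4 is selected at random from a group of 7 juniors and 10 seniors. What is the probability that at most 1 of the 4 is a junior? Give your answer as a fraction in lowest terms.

Total selections: C(17,4) = 2380.
Favorable selections (at most 1 junior): C(7,0)·C(10,4) + C(7,1)·C(10,3) = 210 + 840 = 1050.
Probability = 1050/2380 = 15/34.

15/34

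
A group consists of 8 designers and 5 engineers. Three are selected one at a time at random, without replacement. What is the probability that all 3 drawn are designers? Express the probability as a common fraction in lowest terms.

28/143

Multiply the conditional probabilities at each draw: 8/13 · 7/12 · 6/11 = 336/1716 = 28/143.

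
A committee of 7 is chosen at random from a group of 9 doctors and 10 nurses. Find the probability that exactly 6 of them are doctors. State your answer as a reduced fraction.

The sample space is all 7-subsets of the 19: C(19,7) = 50388.
Selections with exactly 6 doctors: choose 6 of the 9 doctors and 1 of the 10 nurses, C(9,6)·C(10,1) = 84·10 = 840.
Probability = 840/50388 = 70/4199.

70/4199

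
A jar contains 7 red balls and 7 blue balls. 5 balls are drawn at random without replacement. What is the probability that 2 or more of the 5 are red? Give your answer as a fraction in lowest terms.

124/143

There are C(14,5) = 2002 ways to choose the 5.
Count the complement (fewer than 2 red): C(7,0)·C(7,5) + C(7,1)·C(7,4) = 21 + 245 = 266.
Probability = 1 − 266/2002 = 1736/2002 = 124/143.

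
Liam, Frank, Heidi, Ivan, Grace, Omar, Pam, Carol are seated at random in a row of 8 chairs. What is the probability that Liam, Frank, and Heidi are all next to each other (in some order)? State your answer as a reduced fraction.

There are 8! = 40320 arrangements.
Treat the three as one block: 6! placements × 3! orders within the block = 720·6 = 4320.
Probability = 4320/40320 = 3/28.

3/28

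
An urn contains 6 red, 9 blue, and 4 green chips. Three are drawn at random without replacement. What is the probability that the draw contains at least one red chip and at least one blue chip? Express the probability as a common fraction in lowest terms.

There are C(19,3) = 969 possible draws.
By inclusion-exclusion on the complements, draws missing all red or all blue: C(13,3) + C(10,3) − C(4,3) = 286 + 120 − 4 = 402.
So draws with at least one of each: 969 − 402 = 567, probability 567/969 = 189/323.

189/323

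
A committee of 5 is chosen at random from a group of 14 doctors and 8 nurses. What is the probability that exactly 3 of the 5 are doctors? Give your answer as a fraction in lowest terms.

The sample space is all 5-subsets of the 22: C(22,5) = 26334.
Selections with exactly 3 doctors: choose 3 of the 14 doctors and 2 of the 8 nurses, C(14,3)·C(8,2) = 364·28 = 10192.
Probability = 10192/26334 = 728/1881.

728/1881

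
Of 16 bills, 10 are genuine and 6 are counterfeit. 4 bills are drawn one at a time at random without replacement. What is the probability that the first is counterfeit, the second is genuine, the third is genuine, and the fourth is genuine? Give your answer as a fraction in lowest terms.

Multiply the conditional probabilities at each draw: 6/16 · 10/15 · 9/14 · 8/13 = 4320/43680 = 9/91.

9/91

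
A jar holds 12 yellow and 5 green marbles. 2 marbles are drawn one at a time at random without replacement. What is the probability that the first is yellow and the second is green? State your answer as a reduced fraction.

15/68

Multiply the conditional probabilities at each draw: 12/17 · 5/16 = 60/272 = 15/68.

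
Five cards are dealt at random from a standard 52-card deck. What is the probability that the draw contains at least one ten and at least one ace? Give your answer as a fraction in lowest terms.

6509/64974

There are C(52,5) = 2598960 possible draws.
By inclusion-exclusion on the complements, draws missing all tens or all aces: C(48,5) + C(48,5) − C(44,5) = 1712304 + 1712304 − 1086008 = 2338600.
So draws with at least one of each: 2598960 − 2338600 = 260360, probability 260360/2598960 = 6509/64974.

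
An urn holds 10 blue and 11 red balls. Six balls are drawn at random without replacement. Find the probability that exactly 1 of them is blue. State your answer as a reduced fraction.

55/646

There are C(21,6) = 54264 ways to choose 6 from 21.
Selections with exactly 1 blue: choose 1 of the 10 blue and 5 of the 11 red, C(10,1)·C(11,5) = 10·462 = 4620.
Probability = 4620/54264 = 55/646.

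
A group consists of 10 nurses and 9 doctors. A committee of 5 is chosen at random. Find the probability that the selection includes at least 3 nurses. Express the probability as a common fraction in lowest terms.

359/646

There are C(19,5) = 11628 ways to choose the 5.
Favorable selections (at least 3 nurses): C(10,3)·C(9,2) + C(10,4)·C(9,1) + C(10,5)·C(9,0) = 4320 + 1890 + 252 = 6462.
Probability = 6462/11628 = 359/646.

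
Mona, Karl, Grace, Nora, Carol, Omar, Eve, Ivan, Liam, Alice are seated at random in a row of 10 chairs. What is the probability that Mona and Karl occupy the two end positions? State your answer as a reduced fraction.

There are 10! = 3628800 arrangements.
Place Mona and Karl at the ends in 2 ways, arrange the remaining 8 in 8! = 40320 ways: 2·40320 = 80640.
Probability = 80640/3628800 = 1/45.

1/45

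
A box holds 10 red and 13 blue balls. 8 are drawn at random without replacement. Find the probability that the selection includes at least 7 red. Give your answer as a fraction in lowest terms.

535/163438

There are C(23,8) = 490314 ways to choose the 8.
Favorable selections (at least 7 red): C(10,7)·C(13,1) + C(10,8)·C(13,0) = 1560 + 45 = 1605.
Probability = 1605/490314 = 535/163438.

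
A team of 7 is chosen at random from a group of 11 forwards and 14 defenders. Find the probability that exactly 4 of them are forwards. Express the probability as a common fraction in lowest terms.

There are C(25,7) = 480700 ways to choose 7 from 25.
Selections with exactly 4 forwards: choose 4 of the 11 forwards and 3 of the 14 defenders, C(11,4)·C(14,3) = 330·364 = 120120.
Probability = 120120/480700 = 546/2185.

546/2185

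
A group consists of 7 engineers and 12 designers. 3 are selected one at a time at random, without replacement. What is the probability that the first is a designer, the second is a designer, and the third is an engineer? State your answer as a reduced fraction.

154/969

Multiply the conditional probabilities at each draw: 12/19 · 11/18 · 7/17 = 924/5814 = 154/969.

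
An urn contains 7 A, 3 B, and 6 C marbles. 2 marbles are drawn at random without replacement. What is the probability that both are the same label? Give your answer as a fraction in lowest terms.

There are C(16,2) = 120 ways to draw 2 marbles.
All same label: C(7,2) + C(3,2) + C(6,2) = 21 + 3 + 15 = 39.
Probability = 39/120 = 13/40.

13/40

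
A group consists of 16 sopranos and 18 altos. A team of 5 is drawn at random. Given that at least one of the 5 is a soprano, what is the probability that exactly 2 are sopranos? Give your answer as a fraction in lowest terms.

240/661

Work in counts. Selections with at least one soprano: C(34,5) − C(18,5) = 278256 − 8568 = 269688.
Of those, selections where exactly 2 are sopranos: C(16,2)·C(18,3) = 120·816 = 97920.
Conditional probability = 97920/269688 = 240/661.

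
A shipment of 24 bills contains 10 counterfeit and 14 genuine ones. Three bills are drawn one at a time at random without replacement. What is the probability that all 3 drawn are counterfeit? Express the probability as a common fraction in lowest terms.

15/253

Multiply the conditional probabilities at each draw: 10/24 · 9/23 · 8/22 = 720/12144 = 15/253.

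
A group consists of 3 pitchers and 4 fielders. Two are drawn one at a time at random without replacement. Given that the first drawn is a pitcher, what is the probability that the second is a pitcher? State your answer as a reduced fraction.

1/3

After removing one pitcher, 6 remain: 2 pitchers and 4 fielders.
So the probability the next is a pitcher is 2/6 = 1/3.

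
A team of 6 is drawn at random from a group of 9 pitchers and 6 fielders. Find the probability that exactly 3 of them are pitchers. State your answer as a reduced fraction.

48/143

Total number of selections: C(15,6) = 5005.
Selections with exactly 3 pitchers: choose 3 of the 9 pitchers and 3 of the 6 fielders, C(9,3)·C(6,3) = 84·20 = 1680.
Probability = 1680/5005 = 48/143.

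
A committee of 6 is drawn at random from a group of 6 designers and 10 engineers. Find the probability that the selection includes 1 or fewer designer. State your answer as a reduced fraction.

Total selections: C(16,6) = 8008.
Favorable selections (1 or fewer designer): C(6,0)·C(10,6) + C(6,1)·C(10,5) = 210 + 1512 = 1722.
Probability = 1722/8008 = 123/572.

123/572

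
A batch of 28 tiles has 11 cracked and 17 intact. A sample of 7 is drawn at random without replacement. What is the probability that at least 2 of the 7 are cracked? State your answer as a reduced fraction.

899/1035

There are C(28,7) = 1184040 ways to choose the 7.
Favorable selections (at least 2 cracked): C(11,2)·C(17,5) + C(11,3)·C(17,4) + C(11,4)·C(17,3) + C(11,5)·C(17,2) + C(11,6)·C(17,1) + C(11,7)·C(17,0) = 340340 + 392700 + 224400 + 62832 + 7854 + 330 = 1028456.
Probability = 1028456/1184040 = 899/1035.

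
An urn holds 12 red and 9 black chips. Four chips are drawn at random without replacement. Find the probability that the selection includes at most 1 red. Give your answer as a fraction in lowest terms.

18/95

There are C(21,4) = 5985 ways to choose the 4.
Favorable selections (at most 1 red): C(12,0)·C(9,4) + C(12,1)·C(9,3) = 126 + 1008 = 1134.
Probability = 1134/5985 = 18/95.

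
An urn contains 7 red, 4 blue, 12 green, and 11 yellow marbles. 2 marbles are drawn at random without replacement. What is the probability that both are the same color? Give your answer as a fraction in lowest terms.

There are C(34,2) = 561 ways to draw 2 marbles.
All same color: C(7,2) + C(4,2) + C(12,2) + C(11,2) = 21 + 6 + 66 + 55 = 148.
Probability = 148/561.

148/561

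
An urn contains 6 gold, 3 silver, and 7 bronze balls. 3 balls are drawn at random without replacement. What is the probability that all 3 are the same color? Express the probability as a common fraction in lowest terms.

There are C(16,3) = 560 ways to draw 3 balls.
All same color: C(6,3) + C(3,3) + C(7,3) = 20 + 1 + 35 = 56.
Probability = 56/560 = 1/10.

1/10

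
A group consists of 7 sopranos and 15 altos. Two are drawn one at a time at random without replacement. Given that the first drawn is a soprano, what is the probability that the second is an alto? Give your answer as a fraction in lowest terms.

After removing one soprano, 21 remain: 6 sopranos and 15 altos.
So the probability the next is an alto is 15/21 = 5/7.

5/7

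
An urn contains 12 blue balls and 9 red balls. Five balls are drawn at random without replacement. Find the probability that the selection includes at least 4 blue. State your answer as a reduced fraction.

583/2261

There are C(21,5) = 20349 ways to choose the 5.
Favorable selections (at least 4 blue): C(12,4)·C(9,1) + C(12,5)·C(9,0) = 4455 + 792 = 5247.
Probability = 5247/20349 = 583/2261.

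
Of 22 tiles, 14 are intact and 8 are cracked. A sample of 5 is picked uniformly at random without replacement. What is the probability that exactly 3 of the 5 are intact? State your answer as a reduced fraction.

728/1881

There are C(22,5) = 26334 ways to choose 5 from 22.
Selections with exactly 3 intact: choose 3 of the 14 intact and 2 of the 8 cracked, C(14,3)·C(8,2) = 364·28 = 10192.
Probability = 10192/26334 = 728/1881.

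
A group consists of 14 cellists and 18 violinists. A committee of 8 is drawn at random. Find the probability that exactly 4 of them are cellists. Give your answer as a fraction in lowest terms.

1309/4495

Total number of selections: C(32,8) = 10518300.
Selections with exactly 4 cellists: choose 4 of the 14 cellists and 4 of the 18 violinists, C(14,4)·C(18,4) = 1001·3060 = 3063060.
Probability = 3063060/10518300 = 1309/4495.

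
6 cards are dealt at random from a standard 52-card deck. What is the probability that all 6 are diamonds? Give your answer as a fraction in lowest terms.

There are C(52,6) = 20358520 possible 6-card hands.
Hands that are all diamonds: C(13,6) = 1716.
Probability = 1716/20358520 = 33/391510.

33/391510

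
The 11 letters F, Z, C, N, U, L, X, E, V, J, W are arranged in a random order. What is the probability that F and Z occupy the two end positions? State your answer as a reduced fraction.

1/55

There are 11! = 39916800 arrangements.
Place F and Z at the ends in 2 ways, arrange the remaining 9 in 9! = 362880 ways: 2·362880 = 725760.
Probability = 725760/39916800 = 1/55.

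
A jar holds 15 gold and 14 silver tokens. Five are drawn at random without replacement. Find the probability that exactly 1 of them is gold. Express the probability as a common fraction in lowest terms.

11/87

There are C(29,5) = 118755 ways to choose 5 from 29.
Selections with exactly 1 gold: choose 1 of the 15 gold and 4 of the 14 silver, C(15,1)·C(14,4) = 15·1001 = 15015.
Probability = 15015/118755 = 11/87.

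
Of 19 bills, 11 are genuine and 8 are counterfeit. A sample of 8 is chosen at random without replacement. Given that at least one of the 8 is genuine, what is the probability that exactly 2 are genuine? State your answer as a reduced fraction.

140/6871

Work in counts. Selections with at least one genuine: C(19,8) − C(8,8) = 75582 − 1 = 75581.
Of those, selections where exactly 2 are genuine: C(11,2)·C(8,6) = 55·28 = 1540.
Conditional probability = 1540/75581 = 140/6871.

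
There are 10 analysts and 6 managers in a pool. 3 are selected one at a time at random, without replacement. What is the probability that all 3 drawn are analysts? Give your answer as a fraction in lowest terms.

3/14

Multiply the conditional probabilities at each draw: 10/16 · 9/15 · 8/14 = 720/3360 = 3/14.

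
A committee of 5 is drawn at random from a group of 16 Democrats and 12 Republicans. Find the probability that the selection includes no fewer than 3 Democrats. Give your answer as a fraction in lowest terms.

376/585

There are C(28,5) = 98280 ways to choose the 5.
Favorable selections (no fewer than 3 Democrats): C(16,3)·C(12,2) + C(16,4)·C(12,1) + C(16,5)·C(12,0) = 36960 + 21840 + 4368 = 63168.
Probability = 63168/98280 = 376/585.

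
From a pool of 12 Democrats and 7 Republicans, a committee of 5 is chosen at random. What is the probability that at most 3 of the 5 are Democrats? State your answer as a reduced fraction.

819/1292

Total selections: C(19,5) = 11628.
Count the complement (more than 3 Democrats): C(12,4)·C(7,1) + C(12,5)·C(7,0) = 3465 + 792 = 4257.
Probability = 1 − 4257/11628 = 7371/11628 = 819/1292.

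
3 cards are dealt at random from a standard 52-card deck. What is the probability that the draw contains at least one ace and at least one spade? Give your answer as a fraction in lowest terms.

33/260

There are C(52,3) = 22100 possible draws.
By inclusion-exclusion on the complements, draws missing all aces or all spades: C(48,3) + C(39,3) − C(36,3) = 17296 + 9139 − 7140 = 19295.
So draws with at least one of each: 22100 − 19295 = 2805, probability 2805/22100 = 33/260.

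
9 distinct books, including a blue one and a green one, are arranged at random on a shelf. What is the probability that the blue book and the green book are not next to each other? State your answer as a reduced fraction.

There are 9! = 362880 arrangements.
Arrangements with the blue book and the green book adjacent: 2·8! = 80640.
So not adjacent: 362880 − 80640 = 282240, probability 282240/362880 = 7/9.

7/9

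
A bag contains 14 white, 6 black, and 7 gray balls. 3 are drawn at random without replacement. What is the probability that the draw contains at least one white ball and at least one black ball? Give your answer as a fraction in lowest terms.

There are C(27,3) = 2925 possible draws.
By inclusion-exclusion on the complements, draws missing all white or all black: C(13,3) + C(21,3) − C(7,3) = 286 + 1330 − 35 = 1581.
So draws with at least one of each: 2925 − 1581 = 1344, probability 1344/2925 = 448/975.

448/975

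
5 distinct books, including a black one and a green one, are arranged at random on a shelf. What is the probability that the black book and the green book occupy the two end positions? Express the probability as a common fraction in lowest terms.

There are 5! = 120 arrangements.
Place the black book and the green book at the ends in 2 ways, arrange the remaining 3 in 3! = 6 ways: 2·6 = 12.
Probability = 12/120 = 1/10.

1/10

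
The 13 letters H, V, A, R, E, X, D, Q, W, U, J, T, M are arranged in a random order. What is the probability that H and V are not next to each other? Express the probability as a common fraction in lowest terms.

11/13

There are 13! = 6227020800 arrangements.
Arrangements with H and V adjacent: 2·12! = 958003200.
So not adjacent: 6227020800 − 958003200 = 5269017600, probability 5269017600/6227020800 = 11/13.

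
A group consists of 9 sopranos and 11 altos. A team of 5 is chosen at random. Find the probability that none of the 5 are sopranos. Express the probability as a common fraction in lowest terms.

There are C(20,5) = 15504 possible selections.
Selections with no sopranos (all altos): C(11,5) = 462.
Probability = 462/15504 = 77/2584.

77/2584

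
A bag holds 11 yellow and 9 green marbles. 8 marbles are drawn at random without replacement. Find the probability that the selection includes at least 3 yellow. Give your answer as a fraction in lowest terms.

Total selections: C(20,8) = 125970.
Count the complement (fewer than 3 yellow): C(11,0)·C(9,8) + C(11,1)·C(9,7) + C(11,2)·C(9,6) = 9 + 396 + 4620 = 5025.
Probability = 1 − 5025/125970 = 120945/125970 = 8063/8398.

8063/8398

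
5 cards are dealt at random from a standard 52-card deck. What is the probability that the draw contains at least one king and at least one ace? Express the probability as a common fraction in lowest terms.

6509/64974

There are C(52,5) = 2598960 possible draws.
By inclusion-exclusion on the complements, draws missing all kings or all aces: C(48,5) + C(48,5) − C(44,5) = 1712304 + 1712304 − 1086008 = 2338600.
So draws with at least one of each: 2598960 − 2338600 = 260360, probability 260360/2598960 = 6509/64974.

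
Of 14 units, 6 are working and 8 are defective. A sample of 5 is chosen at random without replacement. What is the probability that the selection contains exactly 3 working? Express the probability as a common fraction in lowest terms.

40/143

Total number of selections: C(14,5) = 2002.
Selections with exactly 3 working: choose 3 of the 6 working and 2 of the 8 defective, C(6,3)·C(8,2) = 20·28 = 560.
Probability = 560/2002 = 40/143.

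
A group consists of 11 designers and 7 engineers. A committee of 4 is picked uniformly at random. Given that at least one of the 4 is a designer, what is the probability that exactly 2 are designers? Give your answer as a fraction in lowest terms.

21/55

Work in counts. Selections with at least one designer: C(18,4) − C(7,4) = 3060 − 35 = 3025.
Of those, selections where exactly 2 are designers: C(11,2)·C(7,2) = 55·21 = 1155.
Conditional probability = 1155/3025 = 21/55.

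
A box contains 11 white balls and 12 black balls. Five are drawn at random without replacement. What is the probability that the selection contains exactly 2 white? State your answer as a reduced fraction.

1100/3059

Total number of selections: C(23,5) = 33649.
Selections with exactly 2 white: choose 2 of the 11 white and 3 of the 12 black, C(11,2)·C(12,3) = 55·220 = 12100.
Probability = 12100/33649 = 1100/3059.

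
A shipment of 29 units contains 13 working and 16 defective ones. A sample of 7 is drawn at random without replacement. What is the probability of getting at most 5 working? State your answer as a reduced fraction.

Total selections: C(29,7) = 1560780.
Favorable selections (at most 5 working): C(13,0)·C(16,7) + C(13,1)·C(16,6) + C(13,2)·C(16,5) + C(13,3)·C(16,4) + C(13,4)·C(16,3) + C(13,5)·C(16,2) = 11440 + 104104 + 340704 + 520520 + 400400 + 154440 = 1531608.
Probability = 1531608/1560780 = 9818/10005.

9818/10005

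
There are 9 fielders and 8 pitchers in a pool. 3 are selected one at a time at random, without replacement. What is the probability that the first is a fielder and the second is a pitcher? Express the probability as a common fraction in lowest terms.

9/34

Multiply the conditional probabilities at each draw: 9/17 · 8/16 = 72/272 = 9/34.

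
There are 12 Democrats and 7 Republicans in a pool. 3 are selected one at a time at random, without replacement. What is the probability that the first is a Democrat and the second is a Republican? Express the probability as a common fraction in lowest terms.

14/57

Multiply the conditional probabilities at each draw: 12/19 · 7/18 = 84/342 = 14/57.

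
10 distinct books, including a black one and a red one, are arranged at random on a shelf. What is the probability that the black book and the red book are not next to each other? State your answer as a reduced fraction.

4/5

There are 10! = 3628800 arrangements.
Arrangements with the black book and the red book adjacent: 2·9! = 725760.
So not adjacent: 3628800 − 725760 = 2903040, probability 2903040/3628800 = 4/5.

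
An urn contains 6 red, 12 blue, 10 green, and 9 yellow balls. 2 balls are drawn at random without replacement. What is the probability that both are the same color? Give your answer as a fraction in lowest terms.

There are C(37,2) = 666 ways to draw 2 balls.
All same color: C(6,2) + C(12,2) + C(10,2) + C(9,2) = 15 + 66 + 45 + 36 = 162.
Probability = 162/666 = 9/37.

9/37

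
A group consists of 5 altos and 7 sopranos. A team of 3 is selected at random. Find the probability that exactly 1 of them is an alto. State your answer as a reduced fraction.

21/44

There are C(12,3) = 220 ways to choose 3 from 12.
Selections with exactly 1 alto: choose 1 of the 5 altos and 2 of the 7 sopranos, C(5,1)·C(7,2) = 5·21 = 105.
Probability = 105/220 = 21/44.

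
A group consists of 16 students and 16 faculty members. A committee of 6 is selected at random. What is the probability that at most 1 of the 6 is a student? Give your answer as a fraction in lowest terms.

1391/16182

There are C(32,6) = 906192 ways to choose the 6.
Favorable selections (at most 1 student): C(16,0)·C(16,6) + C(16,1)·C(16,5) = 8008 + 69888 = 77896.
Probability = 77896/906192 = 1391/16182.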